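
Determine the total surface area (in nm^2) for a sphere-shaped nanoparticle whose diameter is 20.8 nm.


Radius r = 20.8/2 = 10.4 nm
Surface area SA = 4 * pi * r^2
SA = 4 * pi * (10.4)^2
SA = 1359.18 nm^2

1359.18


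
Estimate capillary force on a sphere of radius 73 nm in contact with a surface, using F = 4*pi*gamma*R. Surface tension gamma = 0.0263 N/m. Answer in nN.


Convert radius: R = 73 nm = 7.3e-08 m
F = 4 * pi * gamma * R
F = 4 * pi * 0.0263 * 7.3e-08
F = 2.41262e-08 N = 24.1262 nN

24.1262


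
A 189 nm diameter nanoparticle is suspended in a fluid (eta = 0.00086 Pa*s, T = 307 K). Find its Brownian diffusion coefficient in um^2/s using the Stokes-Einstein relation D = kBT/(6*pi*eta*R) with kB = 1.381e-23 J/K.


Radius R = 189/2 = 94.5 nm = 9.45e-08 m
D = kB*T / (6*pi*eta*R)
D = 1.381e-23 * 307 / (6 * pi * 0.00086 * 9.45e-08)
D = 2.76758e-12 m^2/s = 2.768 um^2/s

2.768


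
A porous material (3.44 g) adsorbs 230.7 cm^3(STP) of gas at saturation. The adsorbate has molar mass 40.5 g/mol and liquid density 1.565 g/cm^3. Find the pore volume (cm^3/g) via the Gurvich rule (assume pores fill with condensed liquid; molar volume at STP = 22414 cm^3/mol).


Moles adsorbed n = V_ads / 22414 = 230.7 / 22414 = 1.029267e-02 mol
Liquid volume V_liq = n * M / rho_liq = 1.029267e-02 * 40.5 / 1.565 = 0.26636 cm^3
Specific pore volume V_pore = V_liq / m_sample = 0.26636 / 3.44
V_pore = 0.0774 cm^3/g

0.0774


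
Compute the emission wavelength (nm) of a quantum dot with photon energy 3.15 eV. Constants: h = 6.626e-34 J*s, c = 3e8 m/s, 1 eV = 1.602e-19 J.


Convert energy: E = 3.15 eV = 3.15 * 1.602e-19 = 5.0463e-19 J
lambda = h*c / E = 6.626e-34 * 3e8 / 5.0463e-19
lambda = 3.93912e-07 m = 393.9 nm

393.9


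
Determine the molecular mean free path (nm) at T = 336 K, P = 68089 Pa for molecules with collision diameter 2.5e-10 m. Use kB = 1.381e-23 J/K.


Mean free path: lambda = kB*T / (sqrt(2) * pi * d^2 * P)
lambda = 1.381e-23 * 336 / (sqrt(2) * pi * (2.5e-10)^2 * 68089)
lambda = 2.45421e-07 m
lambda = 245.42 nm

245.42


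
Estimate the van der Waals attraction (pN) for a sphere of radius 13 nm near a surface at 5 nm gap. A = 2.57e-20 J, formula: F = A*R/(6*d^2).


Convert to SI: R = 13 nm = 1.3e-08 m, d = 5 nm = 5e-09 m
F = A * R / (6 * d^2)
F = 2.57e-20 * 1.3e-08 / (6 * (5e-09)^2)
F = 2.22733e-12 N = 2.227 pN

2.227


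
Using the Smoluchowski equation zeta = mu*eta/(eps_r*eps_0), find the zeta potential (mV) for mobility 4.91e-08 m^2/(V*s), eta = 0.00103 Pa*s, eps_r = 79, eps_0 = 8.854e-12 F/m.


Smoluchowski equation: zeta = mu * eta / (eps_r * eps_0)
zeta = 4.91e-08 * 0.00103 / (79 * 8.854e-12)
zeta = 0.072302 V = 72.3 mV

72.3


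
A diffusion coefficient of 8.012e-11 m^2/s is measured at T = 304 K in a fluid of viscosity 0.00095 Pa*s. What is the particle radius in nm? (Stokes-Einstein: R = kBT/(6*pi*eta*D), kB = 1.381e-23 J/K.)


Stokes-Einstein: R = kB*T / (6*pi*eta*D)
R = 1.381e-23 * 304 / (6 * pi * 0.00095 * 8.012e-11)
R = 2.92618e-09 m = 2.93 nm

2.93


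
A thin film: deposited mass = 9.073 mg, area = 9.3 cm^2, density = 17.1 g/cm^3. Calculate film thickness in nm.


Convert: m = 9.073 mg = 9.0730e-06 kg, A = 9.3 cm^2 = 9.3000e-04 m^2, rho = 17.1 g/cm^3 = 17100 kg/m^3
t = m / (A * rho)
t = 9.0730e-06 / (9.3000e-04 * 17100)
t = 5.7052e-07 m = 570.5 nm

570.5


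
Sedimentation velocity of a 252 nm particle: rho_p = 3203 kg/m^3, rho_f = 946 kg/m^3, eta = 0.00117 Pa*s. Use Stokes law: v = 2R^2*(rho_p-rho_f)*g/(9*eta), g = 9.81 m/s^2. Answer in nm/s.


Radius R = 252/2 nm = 1.26e-07 m
Density difference = 3203 - 946 = 2257 kg/m^3
v = 2 * R^2 * (rho_p - rho_f) * g / (9 * eta)
v = 2 * (1.26e-07)^2 * 2257 * 9.81 / (9 * 0.00117)
v = 6.67641e-08 m/s = 66.7641 nm/s

66.7641


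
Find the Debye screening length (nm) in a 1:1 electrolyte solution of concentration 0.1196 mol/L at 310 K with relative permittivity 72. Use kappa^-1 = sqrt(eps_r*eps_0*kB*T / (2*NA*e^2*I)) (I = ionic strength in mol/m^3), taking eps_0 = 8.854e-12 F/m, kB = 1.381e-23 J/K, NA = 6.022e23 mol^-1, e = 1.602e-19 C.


Ionic strength I = 0.1196 * 1^2 * 1000 = 119.6 mol/m^3
kappa^-1 = sqrt(72 * 8.854e-12 * 1.381e-23 * 310 / (2 * 6.022e23 * (1.602e-19)^2 * 119.6))
kappa^-1 = 0.859 nm

0.859


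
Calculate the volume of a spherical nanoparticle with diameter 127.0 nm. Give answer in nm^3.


Radius r = 127.0/2 = 63.5 nm
Volume V = (4/3) * pi * r^3
V = (4/3) * pi * (63.5)^3
V = 1072530.83 nm^3

1072530.83


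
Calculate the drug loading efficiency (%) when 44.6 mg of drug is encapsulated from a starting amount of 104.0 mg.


Drug loading efficiency = (drug loaded / drug initial) * 100
DLE = 44.6 / 104.0 * 100
DLE = 0.4288 * 100
DLE = 42.88%

42.88


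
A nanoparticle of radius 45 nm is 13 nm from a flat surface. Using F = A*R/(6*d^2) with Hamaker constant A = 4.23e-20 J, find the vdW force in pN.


Convert to SI: R = 45 nm = 4.5e-08 m, d = 13 nm = 1.3e-08 m
F = A * R / (6 * d^2)
F = 4.23e-20 * 4.5e-08 / (6 * (1.3e-08)^2)
F = 1.87722e-12 N = 1.877 pN

1.877


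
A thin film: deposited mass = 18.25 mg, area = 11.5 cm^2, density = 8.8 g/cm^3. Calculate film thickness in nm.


Convert: m = 18.25 mg = 1.8250e-05 kg, A = 11.5 cm^2 = 1.1500e-03 m^2, rho = 8.8 g/cm^3 = 8800 kg/m^3
t = m / (A * rho)
t = 1.8250e-05 / (1.1500e-03 * 8800)
t = 1.8034e-06 m = 1803.4 nm

1803.4


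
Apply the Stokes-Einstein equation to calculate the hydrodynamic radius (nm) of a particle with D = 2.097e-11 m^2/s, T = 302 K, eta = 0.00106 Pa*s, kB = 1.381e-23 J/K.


Stokes-Einstein: R = kB*T / (6*pi*eta*D)
R = 1.381e-23 * 302 / (6 * pi * 0.00106 * 2.097e-11)
R = 9.95394e-09 m = 9.95 nm

9.95


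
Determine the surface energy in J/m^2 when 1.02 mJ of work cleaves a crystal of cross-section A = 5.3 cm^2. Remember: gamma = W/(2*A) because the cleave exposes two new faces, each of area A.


Convert: A = 5.3 cm^2 = 0.00053 m^2, W = 1.02 mJ = 0.00102 J
Cleaving exposes two faces of area A, so total new surface = 2*A and gamma = W / (2*A)
gamma = 0.00102 / (2 * 0.00053)
gamma = 0.962 J/m^2

0.962


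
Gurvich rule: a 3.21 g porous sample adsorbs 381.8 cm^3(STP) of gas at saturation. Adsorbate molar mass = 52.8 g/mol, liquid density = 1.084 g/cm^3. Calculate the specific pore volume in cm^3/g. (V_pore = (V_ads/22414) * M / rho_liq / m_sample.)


Moles adsorbed n = V_ads / 22414 = 381.8 / 22414 = 1.703400e-02 mol
Liquid volume V_liq = n * M / rho_liq = 1.703400e-02 * 52.8 / 1.084 = 0.82970 cm^3
Specific pore volume V_pore = V_liq / m_sample = 0.82970 / 3.21
V_pore = 0.2585 cm^3/g

0.2585


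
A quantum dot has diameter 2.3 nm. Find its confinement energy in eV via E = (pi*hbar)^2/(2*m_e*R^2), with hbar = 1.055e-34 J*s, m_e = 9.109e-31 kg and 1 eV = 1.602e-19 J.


Radius R = 2.3/2 = 1.15 nm = 1.15e-09 m
E = (pi * 1.055e-34)^2 / (2 * 9.109e-31 * (1.15e-09)^2)
E(J) = 4.55941e-20
E = E(J) / 1.602e-19 = 0.2846 eV

0.2846


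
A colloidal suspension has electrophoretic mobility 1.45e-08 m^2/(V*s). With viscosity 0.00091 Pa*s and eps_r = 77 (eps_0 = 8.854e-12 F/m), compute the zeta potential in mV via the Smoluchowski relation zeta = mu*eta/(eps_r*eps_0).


Smoluchowski equation: zeta = mu * eta / (eps_r * eps_0)
zeta = 1.45e-08 * 0.00091 / (77 * 8.854e-12)
zeta = 0.019354 V = 19.35 mV

19.35


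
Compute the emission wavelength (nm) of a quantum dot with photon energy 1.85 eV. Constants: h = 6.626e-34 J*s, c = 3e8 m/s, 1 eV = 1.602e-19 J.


Convert energy: E = 1.85 eV = 1.85 * 1.602e-19 = 2.9637e-19 J
lambda = h*c / E = 6.626e-34 * 3e8 / 2.9637e-19
lambda = 6.70716e-07 m = 670.7 nm

670.7


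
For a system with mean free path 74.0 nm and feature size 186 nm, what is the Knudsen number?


Knudsen number Kn = lambda / L
Kn = 74.0 / 186
Kn = 0.3978

0.3978


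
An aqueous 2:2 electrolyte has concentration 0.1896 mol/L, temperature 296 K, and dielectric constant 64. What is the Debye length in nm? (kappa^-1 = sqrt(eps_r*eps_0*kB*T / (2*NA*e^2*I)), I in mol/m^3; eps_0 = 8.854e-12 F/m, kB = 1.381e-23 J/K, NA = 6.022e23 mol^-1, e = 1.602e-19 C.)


Ionic strength I = 0.1896 * 2^2 * 1000 = 758.4 mol/m^3
kappa^-1 = sqrt(64 * 8.854e-12 * 1.381e-23 * 296 / (2 * 6.022e23 * (1.602e-19)^2 * 758.4))
kappa^-1 = 0.314 nm

0.314


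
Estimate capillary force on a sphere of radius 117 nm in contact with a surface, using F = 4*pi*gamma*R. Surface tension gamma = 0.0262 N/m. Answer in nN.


Convert radius: R = 117 nm = 1.17e-07 m
F = 4 * pi * gamma * R
F = 4 * pi * 0.0262 * 1.17e-07
F = 3.8521e-08 N = 38.521 nN

38.521


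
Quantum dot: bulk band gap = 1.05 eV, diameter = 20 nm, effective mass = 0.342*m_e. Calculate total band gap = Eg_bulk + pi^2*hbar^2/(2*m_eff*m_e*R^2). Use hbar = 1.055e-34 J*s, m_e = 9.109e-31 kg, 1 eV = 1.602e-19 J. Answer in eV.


Radius R = 20/2 nm = 1e-08 m
Confinement energy dE = pi^2 * hbar^2 / (2 * m_eff * m_e * R^2)
dE = pi^2 * (1.055e-34)^2 / (2 * 0.342 * 9.109e-31 * (1e-08)^2) J, divided by 1.602e-19 J/eV
dE = 0.011 eV
Total band gap = E_g(bulk) + dE = 1.05 + 0.011 = 1.061 eV

1.061


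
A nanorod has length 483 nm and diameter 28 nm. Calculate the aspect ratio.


Aspect ratio AR = length / diameter
AR = 483 / 28
AR = 17.25

17.25


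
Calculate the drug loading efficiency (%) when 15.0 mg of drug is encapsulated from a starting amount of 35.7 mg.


Drug loading efficiency = (drug loaded / drug initial) * 100
DLE = 15.0 / 35.7 * 100
DLE = 0.4202 * 100
DLE = 42.02%

42.02


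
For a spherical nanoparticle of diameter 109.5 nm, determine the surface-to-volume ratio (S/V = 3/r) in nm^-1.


Radius r = 109.5/2 = 54.75 nm
S/V = 3 / r = 3 / 54.75
S/V = 0.0548 nm^-1

0.0548


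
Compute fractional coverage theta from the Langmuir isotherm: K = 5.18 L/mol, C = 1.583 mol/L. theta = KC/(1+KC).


Langmuir isotherm: theta = K*C / (1 + K*C)
K*C = 5.18 * 1.583 = 8.19994
theta = 8.19994 / (1 + 8.19994) = 8.19994 / 9.19994
theta = 0.8913

0.8913


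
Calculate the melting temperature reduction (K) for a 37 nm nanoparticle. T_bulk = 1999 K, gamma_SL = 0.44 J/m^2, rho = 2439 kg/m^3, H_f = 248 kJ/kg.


Radius R = 37/2 = 18.5 nm = 1.85e-08 m
Convert H_f = 248 kJ/kg = 248000 J/kg
dT = 2 * gamma_SL * T_bulk / (rho * H_f * R)
dT = 2 * 0.44 * 1999 / (2439 * 248000 * 1.85e-08)
dT = 157.2 K

157.2


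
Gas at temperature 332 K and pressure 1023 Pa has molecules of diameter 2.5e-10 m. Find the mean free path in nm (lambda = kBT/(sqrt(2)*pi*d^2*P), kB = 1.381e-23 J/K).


Mean free path: lambda = kB*T / (sqrt(2) * pi * d^2 * P)
lambda = 1.381e-23 * 332 / (sqrt(2) * pi * (2.5e-10)^2 * 1023)
lambda = 1.61403e-05 m
lambda = 16140.29 nm

16140.29


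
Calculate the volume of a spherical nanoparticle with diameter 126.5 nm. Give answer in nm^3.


Radius r = 126.5/2 = 63.25 nm
Volume V = (4/3) * pi * r^3
V = (4/3) * pi * (63.25)^3
V = 1059912.95 nm^3

1059912.95


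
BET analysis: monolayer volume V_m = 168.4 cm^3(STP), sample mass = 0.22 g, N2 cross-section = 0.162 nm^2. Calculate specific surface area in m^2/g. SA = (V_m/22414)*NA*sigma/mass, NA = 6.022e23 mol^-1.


Number of moles in monolayer = V_m / 22414 = 168.4 / 22414 = 0.00751316
Number of molecules = moles * NA = 0.00751316 * 6.022e23
SA = molecules * sigma / mass
SA = (168.4 / 22414) * 6.022e23 * 0.162e-18 / 0.22
SA = 3331.6 m^2/g

3331.6


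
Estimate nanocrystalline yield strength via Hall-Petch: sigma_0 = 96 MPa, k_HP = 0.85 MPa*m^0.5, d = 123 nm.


d = 123 nm = 1.23e-07 m
sqrt(d) = 0.0003507136
Hall-Petch contribution = k / sqrt(d) = 0.85 / 0.0003507136 = 2423.6 MPa
sigma = sigma_0 + k/sqrt(d) = 96 + 2423.6 = 2519.6 MPa

2519.6


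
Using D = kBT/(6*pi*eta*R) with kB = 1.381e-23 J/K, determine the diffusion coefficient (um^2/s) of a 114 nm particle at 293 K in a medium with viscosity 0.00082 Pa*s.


Radius R = 114/2 = 57 nm = 5.7e-08 m
D = kB*T / (6*pi*eta*R)
D = 1.381e-23 * 293 / (6 * pi * 0.00082 * 5.7e-08)
D = 4.59274e-12 m^2/s = 4.593 um^2/s

4.593


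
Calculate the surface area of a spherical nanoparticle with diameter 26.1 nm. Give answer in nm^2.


Radius r = 26.1/2 = 13.05 nm
Surface area SA = 4 * pi * r^2
SA = 4 * pi * (13.05)^2
SA = 2140.08 nm^2

2140.08


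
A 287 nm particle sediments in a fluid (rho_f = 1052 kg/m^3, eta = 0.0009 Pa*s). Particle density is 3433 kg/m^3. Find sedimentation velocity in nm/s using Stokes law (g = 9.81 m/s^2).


Radius R = 287/2 nm = 1.435e-07 m
Density difference = 3433 - 1052 = 2381 kg/m^3
v = 2 * R^2 * (rho_p - rho_f) * g / (9 * eta)
v = 2 * (1.435e-07)^2 * 2381 * 9.81 / (9 * 0.0009)
v = 1.18762e-07 m/s = 118.7619 nm/s

118.7619


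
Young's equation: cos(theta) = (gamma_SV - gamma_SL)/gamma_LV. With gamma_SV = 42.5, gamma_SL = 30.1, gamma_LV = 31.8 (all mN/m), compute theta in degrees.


cos(theta) = (gamma_SV - gamma_SL) / gamma_LV
cos(theta) = (42.5 - 30.1) / 31.8
cos(theta) = 0.389937
theta = arccos(0.389937) = 67.05 degrees

67.05


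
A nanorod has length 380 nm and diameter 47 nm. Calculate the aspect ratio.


Aspect ratio AR = length / diameter
AR = 380 / 47
AR = 8.09

8.09


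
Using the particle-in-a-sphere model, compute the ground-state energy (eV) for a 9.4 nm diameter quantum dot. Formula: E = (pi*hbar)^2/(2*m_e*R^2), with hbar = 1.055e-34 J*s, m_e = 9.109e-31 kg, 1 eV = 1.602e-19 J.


Radius R = 9.4/2 = 4.7 nm = 4.7e-09 m
E = (pi * 1.055e-34)^2 / (2 * 9.109e-31 * (4.7e-09)^2)
E(J) = 2.72966e-21
E = E(J) / 1.602e-19 = 0.017 eV

0.017


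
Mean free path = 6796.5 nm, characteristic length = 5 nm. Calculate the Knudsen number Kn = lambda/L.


Knudsen number Kn = lambda / L
Kn = 6796.5 / 5
Kn = 1359.3

1359.3


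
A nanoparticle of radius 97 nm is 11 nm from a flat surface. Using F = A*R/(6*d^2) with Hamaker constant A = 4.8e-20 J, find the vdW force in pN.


Convert to SI: R = 97 nm = 9.7e-08 m, d = 11 nm = 1.1e-08 m
F = A * R / (6 * d^2)
F = 4.8e-20 * 9.7e-08 / (6 * (1.1e-08)^2)
F = 6.41322e-12 N = 6.413 pN

6.413


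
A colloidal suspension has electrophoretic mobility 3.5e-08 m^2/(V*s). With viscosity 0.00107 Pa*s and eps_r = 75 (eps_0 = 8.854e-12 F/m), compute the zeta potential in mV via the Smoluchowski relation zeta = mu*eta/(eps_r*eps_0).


Smoluchowski equation: zeta = mu * eta / (eps_r * eps_0)
zeta = 3.5e-08 * 0.00107 / (75 * 8.854e-12)
zeta = 0.056396 V = 56.4 mV

56.4


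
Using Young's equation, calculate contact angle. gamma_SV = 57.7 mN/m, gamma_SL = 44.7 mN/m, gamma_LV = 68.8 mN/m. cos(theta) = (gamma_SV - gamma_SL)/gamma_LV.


cos(theta) = (gamma_SV - gamma_SL) / gamma_LV
cos(theta) = (57.7 - 44.7) / 68.8
cos(theta) = 0.188953
theta = arccos(0.188953) = 79.11 degrees

79.11


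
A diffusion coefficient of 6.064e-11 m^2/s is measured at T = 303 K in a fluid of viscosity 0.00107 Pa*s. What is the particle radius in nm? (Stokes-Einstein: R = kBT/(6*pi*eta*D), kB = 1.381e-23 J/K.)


Stokes-Einstein: R = kB*T / (6*pi*eta*D)
R = 1.381e-23 * 303 / (6 * pi * 0.00107 * 6.064e-11)
R = 3.42131e-09 m = 3.42 nm

3.42


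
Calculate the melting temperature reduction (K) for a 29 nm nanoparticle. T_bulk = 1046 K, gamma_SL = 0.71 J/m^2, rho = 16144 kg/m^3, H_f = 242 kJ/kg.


Radius R = 29/2 = 14.5 nm = 1.45e-08 m
Convert H_f = 242 kJ/kg = 242000 J/kg
dT = 2 * gamma_SL * T_bulk / (rho * H_f * R)
dT = 2 * 0.71 * 1046 / (16144 * 242000 * 1.45e-08)
dT = 26.2 K

26.2


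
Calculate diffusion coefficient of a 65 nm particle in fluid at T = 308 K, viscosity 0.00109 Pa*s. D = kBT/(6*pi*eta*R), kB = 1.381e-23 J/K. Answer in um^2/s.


Radius R = 65/2 = 32.5 nm = 3.25e-08 m
D = kB*T / (6*pi*eta*R)
D = 1.381e-23 * 308 / (6 * pi * 0.00109 * 3.25e-08)
D = 6.36991e-12 m^2/s = 6.37 um^2/s

6.37


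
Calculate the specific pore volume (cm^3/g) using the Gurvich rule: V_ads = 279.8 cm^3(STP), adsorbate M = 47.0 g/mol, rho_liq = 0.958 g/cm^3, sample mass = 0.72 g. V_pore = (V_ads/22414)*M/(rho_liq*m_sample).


Moles adsorbed n = V_ads / 22414 = 279.8 / 22414 = 1.248327e-02 mol
Liquid volume V_liq = n * M / rho_liq = 1.248327e-02 * 47.0 / 0.958 = 0.61244 cm^3
Specific pore volume V_pore = V_liq / m_sample = 0.61244 / 0.72
V_pore = 0.8506 cm^3/g

0.8506


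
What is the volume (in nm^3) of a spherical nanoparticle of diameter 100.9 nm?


Radius r = 100.9/2 = 50.45 nm
Volume V = (4/3) * pi * r^3
V = (4/3) * pi * (50.45)^3
V = 537863.56 nm^3

537863.56


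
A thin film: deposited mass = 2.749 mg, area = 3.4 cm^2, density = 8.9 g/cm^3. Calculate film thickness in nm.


Convert: m = 2.749 mg = 2.7490e-06 kg, A = 3.4 cm^2 = 3.4000e-04 m^2, rho = 8.9 g/cm^3 = 8900 kg/m^3
t = m / (A * rho)
t = 2.7490e-06 / (3.4000e-04 * 8900)
t = 9.0846e-07 m = 908.5 nm

908.5


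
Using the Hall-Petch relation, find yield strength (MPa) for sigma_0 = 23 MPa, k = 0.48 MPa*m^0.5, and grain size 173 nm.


d = 173 nm = 1.73e-07 m
sqrt(d) = 0.0004159327
Hall-Petch contribution = k / sqrt(d) = 0.48 / 0.0004159327 = 1154.0 MPa
sigma = sigma_0 + k/sqrt(d) = 23 + 1154.0 = 1177.0 MPa

1177.0


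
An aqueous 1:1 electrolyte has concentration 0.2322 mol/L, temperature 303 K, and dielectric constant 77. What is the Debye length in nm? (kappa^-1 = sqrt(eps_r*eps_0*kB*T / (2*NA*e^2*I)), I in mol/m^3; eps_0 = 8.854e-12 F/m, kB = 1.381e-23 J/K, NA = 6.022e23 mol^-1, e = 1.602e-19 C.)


Ionic strength I = 0.2322 * 1^2 * 1000 = 232.2 mol/m^3
kappa^-1 = sqrt(77 * 8.854e-12 * 1.381e-23 * 303 / (2 * 6.022e23 * (1.602e-19)^2 * 232.2))
kappa^-1 = 0.63 nm

0.63


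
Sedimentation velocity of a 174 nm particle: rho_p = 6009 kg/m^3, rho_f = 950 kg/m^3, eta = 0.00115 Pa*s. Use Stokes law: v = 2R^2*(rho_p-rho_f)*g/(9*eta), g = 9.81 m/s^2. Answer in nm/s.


Radius R = 174/2 nm = 8.7e-08 m
Density difference = 6009 - 950 = 5059 kg/m^3
v = 2 * R^2 * (rho_p - rho_f) * g / (9 * eta)
v = 2 * (8.7e-08)^2 * 5059 * 9.81 / (9 * 0.00115)
v = 7.25875e-08 m/s = 72.5875 nm/s

72.5875


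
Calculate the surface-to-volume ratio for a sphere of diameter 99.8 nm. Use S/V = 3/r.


Radius r = 99.8/2 = 49.9 nm
S/V = 3 / r = 3 / 49.9
S/V = 0.0601 nm^-1

0.0601


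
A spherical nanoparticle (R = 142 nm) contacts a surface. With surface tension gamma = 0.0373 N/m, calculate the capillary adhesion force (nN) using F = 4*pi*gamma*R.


Convert radius: R = 142 nm = 1.42e-07 m
F = 4 * pi * gamma * R
F = 4 * pi * 0.0373 * 1.42e-07
F = 6.6559e-08 N = 66.559 nN

66.559


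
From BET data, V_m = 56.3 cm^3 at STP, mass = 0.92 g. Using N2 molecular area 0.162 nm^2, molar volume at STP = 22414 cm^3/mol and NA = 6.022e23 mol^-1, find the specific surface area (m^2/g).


Number of moles in monolayer = V_m / 22414 = 56.3 / 22414 = 0.00251182
Number of molecules = moles * NA = 0.00251182 * 6.022e23
SA = molecules * sigma / mass
SA = (56.3 / 22414) * 6.022e23 * 0.162e-18 / 0.92
SA = 266.4 m^2/g

266.4


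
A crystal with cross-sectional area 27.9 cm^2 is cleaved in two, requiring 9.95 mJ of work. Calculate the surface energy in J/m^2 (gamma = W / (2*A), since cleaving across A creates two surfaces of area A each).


Convert: A = 27.9 cm^2 = 0.00279 m^2, W = 9.95 mJ = 0.00995 J
Cleaving exposes two faces of area A, so total new surface = 2*A and gamma = W / (2*A)
gamma = 0.00995 / (2 * 0.00279)
gamma = 1.783 J/m^2

1.783


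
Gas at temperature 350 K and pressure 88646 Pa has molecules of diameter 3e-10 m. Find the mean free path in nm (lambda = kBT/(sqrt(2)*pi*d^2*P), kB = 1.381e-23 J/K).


Mean free path: lambda = kB*T / (sqrt(2) * pi * d^2 * P)
lambda = 1.381e-23 * 350 / (sqrt(2) * pi * (3e-10)^2 * 88646)
lambda = 1.36363e-07 m
lambda = 136.36 nm

136.36


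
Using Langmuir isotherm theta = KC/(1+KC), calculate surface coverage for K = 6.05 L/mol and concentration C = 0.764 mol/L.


Langmuir isotherm: theta = K*C / (1 + K*C)
K*C = 6.05 * 0.764 = 4.6222
theta = 4.6222 / (1 + 4.6222) = 4.6222 / 5.6222
theta = 0.8221

0.8221


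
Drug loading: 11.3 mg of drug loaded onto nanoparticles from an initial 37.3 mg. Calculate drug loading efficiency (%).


Drug loading efficiency = (drug loaded / drug initial) * 100
DLE = 11.3 / 37.3 * 100
DLE = 0.3029 * 100
DLE = 30.29%

30.29


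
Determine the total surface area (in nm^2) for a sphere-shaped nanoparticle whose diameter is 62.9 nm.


Radius r = 62.9/2 = 31.45 nm
Surface area SA = 4 * pi * r^2
SA = 4 * pi * (31.45)^2
SA = 12429.43 nm^2

12429.43


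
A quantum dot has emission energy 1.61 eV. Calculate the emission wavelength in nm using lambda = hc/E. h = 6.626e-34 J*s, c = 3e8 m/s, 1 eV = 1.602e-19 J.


Convert energy: E = 1.61 eV = 1.61 * 1.602e-19 = 2.57922e-19 J
lambda = h*c / E = 6.626e-34 * 3e8 / 2.57922e-19
lambda = 7.70698e-07 m = 770.7 nm

770.7


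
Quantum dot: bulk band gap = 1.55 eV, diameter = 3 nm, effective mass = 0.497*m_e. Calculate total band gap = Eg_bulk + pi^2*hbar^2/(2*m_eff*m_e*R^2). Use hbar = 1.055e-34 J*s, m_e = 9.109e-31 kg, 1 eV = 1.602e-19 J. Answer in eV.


Radius R = 3/2 nm = 1.5e-09 m
Confinement energy dE = pi^2 * hbar^2 / (2 * m_eff * m_e * R^2)
dE = pi^2 * (1.055e-34)^2 / (2 * 0.497 * 9.109e-31 * (1.5e-09)^2) J, divided by 1.602e-19 J/eV
dE = 0.3366 eV
Total band gap = E_g(bulk) + dE = 1.55 + 0.3366 = 1.8866 eV

1.8866


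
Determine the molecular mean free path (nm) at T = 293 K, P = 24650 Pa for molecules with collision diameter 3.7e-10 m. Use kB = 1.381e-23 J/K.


Mean free path: lambda = kB*T / (sqrt(2) * pi * d^2 * P)
lambda = 1.381e-23 * 293 / (sqrt(2) * pi * (3.7e-10)^2 * 24650)
lambda = 2.69883e-07 m
lambda = 269.88 nm

269.88


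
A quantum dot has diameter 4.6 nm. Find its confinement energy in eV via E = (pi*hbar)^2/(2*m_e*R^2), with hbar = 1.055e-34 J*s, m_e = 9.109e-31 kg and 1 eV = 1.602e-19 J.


Radius R = 4.6/2 = 2.3 nm = 2.3e-09 m
E = (pi * 1.055e-34)^2 / (2 * 9.109e-31 * (2.3e-09)^2)
E(J) = 1.13985e-20
E = E(J) / 1.602e-19 = 0.0712 eV

0.0712


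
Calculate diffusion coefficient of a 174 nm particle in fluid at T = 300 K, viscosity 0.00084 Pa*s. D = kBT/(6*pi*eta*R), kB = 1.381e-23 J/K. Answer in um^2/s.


Radius R = 174/2 = 87 nm = 8.7e-08 m
D = kB*T / (6*pi*eta*R)
D = 1.381e-23 * 300 / (6 * pi * 0.00084 * 8.7e-08)
D = 3.00757e-12 m^2/s = 3.008 um^2/s

3.008


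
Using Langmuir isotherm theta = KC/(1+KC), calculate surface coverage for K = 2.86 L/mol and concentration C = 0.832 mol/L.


Langmuir isotherm: theta = K*C / (1 + K*C)
K*C = 2.86 * 0.832 = 2.37952
theta = 2.37952 / (1 + 2.37952) = 2.37952 / 3.37952
theta = 0.7041

0.7041


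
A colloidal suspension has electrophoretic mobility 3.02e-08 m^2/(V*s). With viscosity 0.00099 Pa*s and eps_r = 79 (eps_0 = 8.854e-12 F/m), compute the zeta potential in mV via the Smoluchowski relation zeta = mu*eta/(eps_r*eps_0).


Smoluchowski equation: zeta = mu * eta / (eps_r * eps_0)
zeta = 3.02e-08 * 0.00099 / (79 * 8.854e-12)
zeta = 0.042744 V = 42.74 mV

42.74


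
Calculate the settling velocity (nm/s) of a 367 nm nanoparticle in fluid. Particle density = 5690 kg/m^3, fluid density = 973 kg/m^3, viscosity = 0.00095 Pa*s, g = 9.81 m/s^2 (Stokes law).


Radius R = 367/2 nm = 1.835e-07 m
Density difference = 5690 - 973 = 4717 kg/m^3
v = 2 * R^2 * (rho_p - rho_f) * g / (9 * eta)
v = 2 * (1.835e-07)^2 * 4717 * 9.81 / (9 * 0.00095)
v = 3.64478e-07 m/s = 364.4776 nm/s

364.4776


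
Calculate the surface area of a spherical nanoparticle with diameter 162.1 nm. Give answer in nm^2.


Radius r = 162.1/2 = 81.05 nm
Surface area SA = 4 * pi * r^2
SA = 4 * pi * (81.05)^2
SA = 82549.78 nm^2

82549.78


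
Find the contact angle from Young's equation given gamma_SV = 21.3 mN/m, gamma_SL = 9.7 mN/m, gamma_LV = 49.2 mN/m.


cos(theta) = (gamma_SV - gamma_SL) / gamma_LV
cos(theta) = (21.3 - 9.7) / 49.2
cos(theta) = 0.235772
theta = arccos(0.235772) = 76.36 degrees

76.36


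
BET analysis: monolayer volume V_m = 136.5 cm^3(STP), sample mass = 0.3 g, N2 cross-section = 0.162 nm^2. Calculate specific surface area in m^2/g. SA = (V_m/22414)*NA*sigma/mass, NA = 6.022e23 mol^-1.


Number of moles in monolayer = V_m / 22414 = 136.5 / 22414 = 0.00608994
Number of molecules = moles * NA = 0.00608994 * 6.022e23
SA = molecules * sigma / mass
SA = (136.5 / 22414) * 6.022e23 * 0.162e-18 / 0.3
SA = 1980.4 m^2/g

1980.4


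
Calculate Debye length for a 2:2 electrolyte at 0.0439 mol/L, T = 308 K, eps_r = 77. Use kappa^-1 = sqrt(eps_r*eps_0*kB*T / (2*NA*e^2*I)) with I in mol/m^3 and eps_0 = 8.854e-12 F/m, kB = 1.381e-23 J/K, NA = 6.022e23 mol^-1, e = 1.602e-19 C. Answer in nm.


Ionic strength I = 0.0439 * 2^2 * 1000 = 175.6 mol/m^3
kappa^-1 = sqrt(77 * 8.854e-12 * 1.381e-23 * 308 / (2 * 6.022e23 * (1.602e-19)^2 * 175.6))
kappa^-1 = 0.731 nm

0.731


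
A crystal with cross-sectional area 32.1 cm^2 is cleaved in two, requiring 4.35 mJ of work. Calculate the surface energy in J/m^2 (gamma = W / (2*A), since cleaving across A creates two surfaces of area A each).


Convert: A = 32.1 cm^2 = 0.00321 m^2, W = 4.35 mJ = 0.00435 J
Cleaving exposes two faces of area A, so total new surface = 2*A and gamma = W / (2*A)
gamma = 0.00435 / (2 * 0.00321)
gamma = 0.678 J/m^2

0.678


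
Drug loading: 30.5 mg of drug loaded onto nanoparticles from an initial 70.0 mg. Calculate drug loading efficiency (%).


Drug loading efficiency = (drug loaded / drug initial) * 100
DLE = 30.5 / 70.0 * 100
DLE = 0.4357 * 100
DLE = 43.57%

43.57


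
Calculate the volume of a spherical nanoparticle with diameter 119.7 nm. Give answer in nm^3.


Radius r = 119.7/2 = 59.85 nm
Volume V = (4/3) * pi * r^3
V = (4/3) * pi * (59.85)^3
V = 898009.79 nm^3

898009.79


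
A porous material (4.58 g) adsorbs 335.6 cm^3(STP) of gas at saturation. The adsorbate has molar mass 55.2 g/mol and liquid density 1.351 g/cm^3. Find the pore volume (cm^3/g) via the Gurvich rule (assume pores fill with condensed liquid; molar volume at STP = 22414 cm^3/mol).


Moles adsorbed n = V_ads / 22414 = 335.6 / 22414 = 1.497278e-02 mol
Liquid volume V_liq = n * M / rho_liq = 1.497278e-02 * 55.2 / 1.351 = 0.61177 cm^3
Specific pore volume V_pore = V_liq / m_sample = 0.61177 / 4.58
V_pore = 0.1336 cm^3/g

0.1336


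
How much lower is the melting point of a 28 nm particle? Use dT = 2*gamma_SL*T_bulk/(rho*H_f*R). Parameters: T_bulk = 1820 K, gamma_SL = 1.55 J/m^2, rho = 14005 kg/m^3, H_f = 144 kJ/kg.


Radius R = 28/2 = 14 nm = 1.4e-08 m
Convert H_f = 144 kJ/kg = 144000 J/kg
dT = 2 * gamma_SL * T_bulk / (rho * H_f * R)
dT = 2 * 1.55 * 1820 / (14005 * 144000 * 1.4e-08)
dT = 199.8 K

199.8


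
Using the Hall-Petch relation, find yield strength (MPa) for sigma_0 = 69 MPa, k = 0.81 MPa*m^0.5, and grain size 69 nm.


d = 69 nm = 6.9e-08 m
sqrt(d) = 0.0002626785
Hall-Petch contribution = k / sqrt(d) = 0.81 / 0.0002626785 = 3083.6 MPa
sigma = sigma_0 + k/sqrt(d) = 69 + 3083.6 = 3152.6 MPa

3152.6


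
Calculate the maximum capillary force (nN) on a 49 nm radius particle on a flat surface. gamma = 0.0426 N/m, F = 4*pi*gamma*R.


Convert radius: R = 49 nm = 4.9e-08 m
F = 4 * pi * gamma * R
F = 4 * pi * 0.0426 * 4.9e-08
F = 2.6231e-08 N = 26.231 nN

26.231


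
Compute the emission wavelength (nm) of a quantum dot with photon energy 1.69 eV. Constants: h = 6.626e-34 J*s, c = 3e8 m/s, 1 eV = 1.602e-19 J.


Convert energy: E = 1.69 eV = 1.69 * 1.602e-19 = 2.70738e-19 J
lambda = h*c / E = 6.626e-34 * 3e8 / 2.70738e-19
lambda = 7.34215e-07 m = 734.2 nm

734.2


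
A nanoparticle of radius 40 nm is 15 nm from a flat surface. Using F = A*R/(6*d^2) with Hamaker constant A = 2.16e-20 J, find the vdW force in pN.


Convert to SI: R = 40 nm = 4e-08 m, d = 15 nm = 1.5e-08 m
F = A * R / (6 * d^2)
F = 2.16e-20 * 4e-08 / (6 * (1.5e-08)^2)
F = 6.4e-13 N = 0.64 pN

0.64


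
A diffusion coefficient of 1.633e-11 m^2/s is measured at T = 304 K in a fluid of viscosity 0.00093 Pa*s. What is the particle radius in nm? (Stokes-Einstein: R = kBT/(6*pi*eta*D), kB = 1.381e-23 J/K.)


Stokes-Einstein: R = kB*T / (6*pi*eta*D)
R = 1.381e-23 * 304 / (6 * pi * 0.00093 * 1.633e-11)
R = 1.46655e-08 m = 14.67 nm

14.67


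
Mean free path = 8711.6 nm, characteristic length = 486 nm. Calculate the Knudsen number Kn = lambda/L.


Knudsen number Kn = lambda / L
Kn = 8711.6 / 486
Kn = 17.9251

17.9251


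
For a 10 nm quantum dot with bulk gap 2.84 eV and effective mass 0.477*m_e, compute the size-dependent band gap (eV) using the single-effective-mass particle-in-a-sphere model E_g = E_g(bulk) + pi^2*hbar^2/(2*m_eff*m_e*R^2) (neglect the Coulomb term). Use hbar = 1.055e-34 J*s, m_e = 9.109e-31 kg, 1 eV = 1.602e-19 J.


Radius R = 10/2 nm = 5e-09 m
Confinement energy dE = pi^2 * hbar^2 / (2 * m_eff * m_e * R^2)
dE = pi^2 * (1.055e-34)^2 / (2 * 0.477 * 9.109e-31 * (5e-09)^2) J, divided by 1.602e-19 J/eV
dE = 0.0316 eV
Total band gap = E_g(bulk) + dE = 2.84 + 0.0316 = 2.8716 eV

2.8716


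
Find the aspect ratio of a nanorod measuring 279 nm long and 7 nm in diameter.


Aspect ratio AR = length / diameter
AR = 279 / 7
AR = 39.86

39.86


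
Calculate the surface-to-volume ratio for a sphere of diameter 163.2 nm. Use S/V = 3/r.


Radius r = 163.2/2 = 81.6 nm
S/V = 3 / r = 3 / 81.6
S/V = 0.0368 nm^-1

0.0368


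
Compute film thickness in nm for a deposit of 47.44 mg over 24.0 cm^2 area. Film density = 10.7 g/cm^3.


Convert: m = 47.44 mg = 4.7440e-05 kg, A = 24.0 cm^2 = 2.4000e-03 m^2, rho = 10.7 g/cm^3 = 10700 kg/m^3
t = m / (A * rho)
t = 4.7440e-05 / (2.4000e-03 * 10700)
t = 1.8474e-06 m = 1847.4 nm

1847.4


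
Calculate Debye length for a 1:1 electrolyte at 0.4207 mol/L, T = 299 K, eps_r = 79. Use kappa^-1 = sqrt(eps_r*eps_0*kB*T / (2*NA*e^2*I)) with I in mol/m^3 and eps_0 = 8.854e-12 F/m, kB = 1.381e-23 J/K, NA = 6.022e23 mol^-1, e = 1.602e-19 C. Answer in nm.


Ionic strength I = 0.4207 * 1^2 * 1000 = 420.7 mol/m^3
kappa^-1 = sqrt(79 * 8.854e-12 * 1.381e-23 * 299 / (2 * 6.022e23 * (1.602e-19)^2 * 420.7))
kappa^-1 = 0.471 nm

0.471


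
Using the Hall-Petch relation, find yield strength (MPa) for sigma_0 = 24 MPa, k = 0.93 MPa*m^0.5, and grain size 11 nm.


d = 11 nm = 1.1e-08 m
sqrt(d) = 0.0001048809
Hall-Petch contribution = k / sqrt(d) = 0.93 / 0.0001048809 = 8867.2 MPa
sigma = sigma_0 + k/sqrt(d) = 24 + 8867.2 = 8891.2 MPa

8891.2


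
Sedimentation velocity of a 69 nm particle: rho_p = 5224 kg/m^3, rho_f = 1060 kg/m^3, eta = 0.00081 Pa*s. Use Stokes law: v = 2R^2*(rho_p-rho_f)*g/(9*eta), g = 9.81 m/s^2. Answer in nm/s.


Radius R = 69/2 nm = 3.45e-08 m
Density difference = 5224 - 1060 = 4164 kg/m^3
v = 2 * R^2 * (rho_p - rho_f) * g / (9 * eta)
v = 2 * (3.45e-08)^2 * 4164 * 9.81 / (9 * 0.00081)
v = 1.33389e-08 m/s = 13.3389 nm/s

13.3389


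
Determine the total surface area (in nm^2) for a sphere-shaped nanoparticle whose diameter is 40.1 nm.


Radius r = 40.1/2 = 20.05 nm
Surface area SA = 4 * pi * r^2
SA = 4 * pi * (20.05)^2
SA = 5051.71 nm^2

5051.71


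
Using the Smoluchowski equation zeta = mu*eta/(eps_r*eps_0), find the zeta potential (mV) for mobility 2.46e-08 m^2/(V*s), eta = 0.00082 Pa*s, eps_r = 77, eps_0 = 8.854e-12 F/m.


Smoluchowski equation: zeta = mu * eta / (eps_r * eps_0)
zeta = 2.46e-08 * 0.00082 / (77 * 8.854e-12)
zeta = 0.029588 V = 29.59 mV

29.59


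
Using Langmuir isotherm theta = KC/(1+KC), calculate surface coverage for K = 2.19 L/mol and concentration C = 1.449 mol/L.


Langmuir isotherm: theta = K*C / (1 + K*C)
K*C = 2.19 * 1.449 = 3.17331
theta = 3.17331 / (1 + 3.17331) = 3.17331 / 4.17331
theta = 0.7604

0.7604


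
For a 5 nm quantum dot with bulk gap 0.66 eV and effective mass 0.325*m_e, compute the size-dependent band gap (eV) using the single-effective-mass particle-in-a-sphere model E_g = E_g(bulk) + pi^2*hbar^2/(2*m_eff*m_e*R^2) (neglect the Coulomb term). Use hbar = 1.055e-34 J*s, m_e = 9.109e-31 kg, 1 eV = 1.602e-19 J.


Radius R = 5/2 nm = 2.5e-09 m
Confinement energy dE = pi^2 * hbar^2 / (2 * m_eff * m_e * R^2)
dE = pi^2 * (1.055e-34)^2 / (2 * 0.325 * 9.109e-31 * (2.5e-09)^2) J, divided by 1.602e-19 J/eV
dE = 0.1853 eV
Total band gap = E_g(bulk) + dE = 0.66 + 0.1853 = 0.8453 eV

0.8453


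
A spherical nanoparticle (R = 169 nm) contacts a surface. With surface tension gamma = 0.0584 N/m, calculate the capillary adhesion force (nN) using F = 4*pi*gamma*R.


Convert radius: R = 169 nm = 1.69e-07 m
F = 4 * pi * gamma * R
F = 4 * pi * 0.0584 * 1.69e-07
F = 1.24025e-07 N = 124.0251 nN

124.0251


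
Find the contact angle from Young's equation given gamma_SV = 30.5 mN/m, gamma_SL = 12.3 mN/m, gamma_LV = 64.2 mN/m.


cos(theta) = (gamma_SV - gamma_SL) / gamma_LV
cos(theta) = (30.5 - 12.3) / 64.2
cos(theta) = 0.283489
theta = arccos(0.283489) = 73.53 degrees

73.53


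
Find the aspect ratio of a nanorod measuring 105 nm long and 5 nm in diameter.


Aspect ratio AR = length / diameter
AR = 105 / 5
AR = 21.0

21.0


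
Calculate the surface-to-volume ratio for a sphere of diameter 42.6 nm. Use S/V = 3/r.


Radius r = 42.6/2 = 21.3 nm
S/V = 3 / r = 3 / 21.3
S/V = 0.1408 nm^-1

0.1408


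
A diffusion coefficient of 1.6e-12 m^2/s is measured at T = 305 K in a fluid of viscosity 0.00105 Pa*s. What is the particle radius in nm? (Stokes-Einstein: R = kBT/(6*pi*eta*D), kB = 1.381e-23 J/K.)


Stokes-Einstein: R = kB*T / (6*pi*eta*D)
R = 1.381e-23 * 305 / (6 * pi * 0.00105 * 1.6e-12)
R = 1.3301e-07 m = 133.01 nm

133.01


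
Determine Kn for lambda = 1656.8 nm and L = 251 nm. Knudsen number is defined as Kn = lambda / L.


Knudsen number Kn = lambda / L
Kn = 1656.8 / 251
Kn = 6.6008

6.6008


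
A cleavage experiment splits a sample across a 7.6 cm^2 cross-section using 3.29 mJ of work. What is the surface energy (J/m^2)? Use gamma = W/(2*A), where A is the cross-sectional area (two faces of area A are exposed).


Convert: A = 7.6 cm^2 = 0.00076 m^2, W = 3.29 mJ = 0.00329 J
Cleaving exposes two faces of area A, so total new surface = 2*A and gamma = W / (2*A)
gamma = 0.00329 / (2 * 0.00076)
gamma = 2.164 J/m^2

2.164


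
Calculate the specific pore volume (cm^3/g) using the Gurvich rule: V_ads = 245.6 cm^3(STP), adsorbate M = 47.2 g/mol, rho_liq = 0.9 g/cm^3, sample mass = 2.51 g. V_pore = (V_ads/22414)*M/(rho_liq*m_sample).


Moles adsorbed n = V_ads / 22414 = 245.6 / 22414 = 1.095744e-02 mol
Liquid volume V_liq = n * M / rho_liq = 1.095744e-02 * 47.2 / 0.9 = 0.57466 cm^3
Specific pore volume V_pore = V_liq / m_sample = 0.57466 / 2.51
V_pore = 0.2289 cm^3/g

0.2289


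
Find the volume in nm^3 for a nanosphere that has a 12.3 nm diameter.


Radius r = 12.3/2 = 6.15 nm
Volume V = (4/3) * pi * r^3
V = (4/3) * pi * (6.15)^3
V = 974.35 nm^3

974.35


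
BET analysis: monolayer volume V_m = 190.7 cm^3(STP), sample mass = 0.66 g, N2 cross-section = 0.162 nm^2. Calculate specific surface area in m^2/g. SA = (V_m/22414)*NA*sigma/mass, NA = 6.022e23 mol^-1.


Number of moles in monolayer = V_m / 22414 = 190.7 / 22414 = 0.00850808
Number of molecules = moles * NA = 0.00850808 * 6.022e23
SA = molecules * sigma / mass
SA = (190.7 / 22414) * 6.022e23 * 0.162e-18 / 0.66
SA = 1257.6 m^2/g

1257.6


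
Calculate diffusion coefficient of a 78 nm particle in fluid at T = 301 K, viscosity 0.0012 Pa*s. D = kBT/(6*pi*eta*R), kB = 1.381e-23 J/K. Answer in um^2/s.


Radius R = 78/2 = 39 nm = 3.9e-08 m
D = kB*T / (6*pi*eta*R)
D = 1.381e-23 * 301 / (6 * pi * 0.0012 * 3.9e-08)
D = 4.71209e-12 m^2/s = 4.712 um^2/s

4.712


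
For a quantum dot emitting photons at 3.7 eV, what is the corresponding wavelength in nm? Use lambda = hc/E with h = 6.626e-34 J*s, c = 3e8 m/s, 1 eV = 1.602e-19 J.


Convert energy: E = 3.7 eV = 3.7 * 1.602e-19 = 5.9274e-19 J
lambda = h*c / E = 6.626e-34 * 3e8 / 5.9274e-19
lambda = 3.35358e-07 m = 335.4 nm

335.4


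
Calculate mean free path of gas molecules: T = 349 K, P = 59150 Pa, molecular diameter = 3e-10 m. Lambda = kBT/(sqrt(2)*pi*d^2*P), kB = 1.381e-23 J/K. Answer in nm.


Mean free path: lambda = kB*T / (sqrt(2) * pi * d^2 * P)
lambda = 1.381e-23 * 349 / (sqrt(2) * pi * (3e-10)^2 * 59150)
lambda = 2.03778e-07 m
lambda = 203.78 nm

203.78


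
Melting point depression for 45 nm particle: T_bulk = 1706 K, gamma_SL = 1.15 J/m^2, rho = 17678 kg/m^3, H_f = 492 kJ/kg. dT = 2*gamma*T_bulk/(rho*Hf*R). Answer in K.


Radius R = 45/2 = 22.5 nm = 2.25e-08 m
Convert H_f = 492 kJ/kg = 492000 J/kg
dT = 2 * gamma_SL * T_bulk / (rho * H_f * R)
dT = 2 * 1.15 * 1706 / (17678 * 492000 * 2.25e-08)
dT = 20.1 K

20.1


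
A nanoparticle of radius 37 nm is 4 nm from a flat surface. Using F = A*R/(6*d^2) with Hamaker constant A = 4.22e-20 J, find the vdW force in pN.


Convert to SI: R = 37 nm = 3.7e-08 m, d = 4 nm = 4e-09 m
F = A * R / (6 * d^2)
F = 4.22e-20 * 3.7e-08 / (6 * (4e-09)^2)
F = 1.62646e-11 N = 16.265 pN

16.265


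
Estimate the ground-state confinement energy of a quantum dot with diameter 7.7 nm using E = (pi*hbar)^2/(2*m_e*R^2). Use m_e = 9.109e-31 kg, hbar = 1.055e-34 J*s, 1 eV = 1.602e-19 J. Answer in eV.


Radius R = 7.7/2 = 3.85 nm = 3.85e-09 m
E = (pi * 1.055e-34)^2 / (2 * 9.109e-31 * (3.85e-09)^2)
E(J) = 4.06801e-21
E = E(J) / 1.602e-19 = 0.0254 eV

0.0254


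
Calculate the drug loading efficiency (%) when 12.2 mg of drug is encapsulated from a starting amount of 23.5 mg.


Drug loading efficiency = (drug loaded / drug initial) * 100
DLE = 12.2 / 23.5 * 100
DLE = 0.5191 * 100
DLE = 51.91%

51.91


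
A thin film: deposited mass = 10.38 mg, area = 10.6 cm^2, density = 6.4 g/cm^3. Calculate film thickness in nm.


Convert: m = 10.38 mg = 1.0380e-05 kg, A = 10.6 cm^2 = 1.0600e-03 m^2, rho = 6.4 g/cm^3 = 6400 kg/m^3
t = m / (A * rho)
t = 1.0380e-05 / (1.0600e-03 * 6400)
t = 1.5301e-06 m = 1530.1 nm

1530.1


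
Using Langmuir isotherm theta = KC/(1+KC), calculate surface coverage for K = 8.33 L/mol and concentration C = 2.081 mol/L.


Langmuir isotherm: theta = K*C / (1 + K*C)
K*C = 8.33 * 2.081 = 17.33473
theta = 17.33473 / (1 + 17.33473) = 17.33473 / 18.33473
theta = 0.9455

0.9455


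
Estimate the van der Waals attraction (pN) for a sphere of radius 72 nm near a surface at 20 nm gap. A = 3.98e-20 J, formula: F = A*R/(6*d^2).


Convert to SI: R = 72 nm = 7.2e-08 m, d = 20 nm = 2e-08 m
F = A * R / (6 * d^2)
F = 3.98e-20 * 7.2e-08 / (6 * (2e-08)^2)
F = 1.194e-12 N = 1.194 pN

1.194


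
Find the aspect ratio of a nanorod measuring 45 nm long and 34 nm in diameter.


Aspect ratio AR = length / diameter
AR = 45 / 34
AR = 1.32

1.32


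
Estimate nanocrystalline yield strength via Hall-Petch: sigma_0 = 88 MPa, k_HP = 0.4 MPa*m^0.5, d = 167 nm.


d = 167 nm = 1.67e-07 m
sqrt(d) = 0.0004086563
Hall-Petch contribution = k / sqrt(d) = 0.4 / 0.0004086563 = 978.8 MPa
sigma = sigma_0 + k/sqrt(d) = 88 + 978.8 = 1066.8 MPa

1066.8


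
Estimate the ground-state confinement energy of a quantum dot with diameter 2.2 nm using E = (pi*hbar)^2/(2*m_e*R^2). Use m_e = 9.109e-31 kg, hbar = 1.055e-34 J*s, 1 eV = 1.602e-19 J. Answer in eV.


Radius R = 2.2/2 = 1.1 nm = 1.1e-09 m
E = (pi * 1.055e-34)^2 / (2 * 9.109e-31 * (1.1e-09)^2)
E(J) = 4.98332e-20
E = E(J) / 1.602e-19 = 0.3111 eV

0.3111


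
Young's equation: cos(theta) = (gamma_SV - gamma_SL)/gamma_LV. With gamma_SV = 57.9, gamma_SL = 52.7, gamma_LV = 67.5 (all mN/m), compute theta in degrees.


cos(theta) = (gamma_SV - gamma_SL) / gamma_LV
cos(theta) = (57.9 - 52.7) / 67.5
cos(theta) = 0.077037
theta = arccos(0.077037) = 85.58 degrees

85.58


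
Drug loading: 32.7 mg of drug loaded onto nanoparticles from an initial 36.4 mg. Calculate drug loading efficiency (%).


Drug loading efficiency = (drug loaded / drug initial) * 100
DLE = 32.7 / 36.4 * 100
DLE = 0.8984 * 100
DLE = 89.84%

89.84


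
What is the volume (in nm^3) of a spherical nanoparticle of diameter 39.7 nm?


Radius r = 39.7/2 = 19.85 nm
Volume V = (4/3) * pi * r^3
V = (4/3) * pi * (19.85)^3
V = 32761.98 nm^3

32761.98


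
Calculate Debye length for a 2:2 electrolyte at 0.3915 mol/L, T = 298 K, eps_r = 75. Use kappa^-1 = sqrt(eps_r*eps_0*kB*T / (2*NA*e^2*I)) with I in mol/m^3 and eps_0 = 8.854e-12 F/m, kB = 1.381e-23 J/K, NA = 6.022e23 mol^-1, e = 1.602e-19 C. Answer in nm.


Ionic strength I = 0.3915 * 2^2 * 1000 = 1566 mol/m^3
kappa^-1 = sqrt(75 * 8.854e-12 * 1.381e-23 * 298 / (2 * 6.022e23 * (1.602e-19)^2 * 1566))
kappa^-1 = 0.238 nm

0.238
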